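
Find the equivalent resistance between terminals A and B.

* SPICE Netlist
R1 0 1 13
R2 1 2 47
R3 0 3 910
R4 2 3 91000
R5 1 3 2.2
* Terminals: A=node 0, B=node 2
The network is not a plain series/parallel combination. Inject a 1 A test current into terminal A (node 0) and return it from terminal B (node 2); then R_eq = V_A / (1 A).
Nodal analysis, taking node 2 as the 0 V reference.
Current source I_test pushes 1 A into node 0 and draws it out of node 2.
KCL at each unknown node (sum of currents leaving = 0; resistances in Ω):
  Node 0: (V_0 - V_1)/13 + (V_0 - V_3)/910 - 1 = 0
  Node 1: (V_1 - V_0)/13 + (V_1 - 0)/47 + (V_1 - V_3)/2.2 = 0
  Node 3: (V_3 - V_0)/910 + (V_3 - V_1)/2.2 + (V_3 - 0)/91000 = 0
Collecting terms (coefficients in siemens):
  0.07802·V_0 - 0.07692·V_1 - 0.001099·V_3 = 1
  0.5527·V_1 - 0.07692·V_0 - 0.4545·V_3 = 0
  0.4557·V_3 - 0.001099·V_0 - 0.4545·V_1 = 0
Solving these 3 simultaneous equations (Gaussian elimination) gives:
  V_0 = 59.79 V, V_1 = 46.98 V, V_3 = 47.01 V
R_eq = V_0 / 1 A = 59.79 Ω

Final answer: 59.79 Ω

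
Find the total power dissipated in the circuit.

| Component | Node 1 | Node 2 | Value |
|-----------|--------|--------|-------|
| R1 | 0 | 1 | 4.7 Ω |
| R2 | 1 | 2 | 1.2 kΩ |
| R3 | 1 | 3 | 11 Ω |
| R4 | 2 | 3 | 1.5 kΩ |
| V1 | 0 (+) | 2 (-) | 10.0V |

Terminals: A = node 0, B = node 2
Nodal analysis, taking node 2 as the 0 V reference.
Source V1 fixes V_0 = 10 V.
KCL at each unknown node (sum of currents leaving = 0; resistances in Ω):
  Node 1: (V_1 - 10)/4.7 + (V_1 - 0)/1200 + (V_1 - V_3)/11 = 0
  Node 3: (V_3 - V_1)/11 + (V_3 - 0)/1500 = 0
Collecting terms (coefficients in siemens):
  0.3045·V_1 - 0.09091·V_3 = 2.128
  0.09158·V_3 - 0.09091·V_1 = 0
Determinant D = (0.3045)(0.09158) - (-0.09091)(-0.09091) = 0.01962
V_1 = [(2.128)(0.09158) - (-0.09091)(0)]/D = 9.93 V
V_3 = [(0.3045)(0) - (2.128)(-0.09091)]/D = 9.858 V
Power in each resistor, P = (ΔV)²/R:
  P_R1 = (10 - 9.93)²/4.7 = 0.001036 W
  P_R2 = (9.93 - 0)²/1200 = 0.08217 W
  P_R3 = (9.93 - 9.858)²/11 = 0.0004751 W
  P_R4 = (0 - 9.858)²/1500 = 0.06479 W
P_total = P_R1 + P_R2 + P_R3 + P_R4 = 0.1485 W

Final answer: 0.1485 W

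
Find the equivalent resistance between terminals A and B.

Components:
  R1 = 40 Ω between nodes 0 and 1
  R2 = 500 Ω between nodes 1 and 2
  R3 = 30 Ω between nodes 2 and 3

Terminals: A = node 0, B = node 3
Reduce the network between node 0 (A) and node 3 (B) by series/parallel combination:
  Rs1 = R1 + R2 (series, joined only at node 1) = 40 + 500 = 540 Ω
  Rs2 = R3 + Rs1 (series, joined only at node 2) = 30 + 540 = 570 Ω
R_eq = 570 Ω

Final answer: 570 Ω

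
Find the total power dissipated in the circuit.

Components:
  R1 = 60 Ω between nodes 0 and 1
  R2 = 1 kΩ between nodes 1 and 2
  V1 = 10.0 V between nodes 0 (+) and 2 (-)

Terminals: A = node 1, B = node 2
Nodal analysis, taking node 2 as the 0 V reference.
Source V1 fixes V_0 = 10 V.
KCL at each unknown node (sum of currents leaving = 0; resistances in Ω):
  Node 1: (V_1 - 10)/60 + (V_1 - 0)/1000 = 0
Collecting terms: 0.01767 × V_1 = 0.1667  =>  V_1 = 9.434 V
Power in each resistor, P = (ΔV)²/R:
  P_R1 = (10 - 9.434)²/60 = 0.00534 W
  P_R2 = (9.434 - 0)²/1000 = 0.089 W
P_total = P_R1 + P_R2 = 0.09434 W

Final answer: 0.09434 W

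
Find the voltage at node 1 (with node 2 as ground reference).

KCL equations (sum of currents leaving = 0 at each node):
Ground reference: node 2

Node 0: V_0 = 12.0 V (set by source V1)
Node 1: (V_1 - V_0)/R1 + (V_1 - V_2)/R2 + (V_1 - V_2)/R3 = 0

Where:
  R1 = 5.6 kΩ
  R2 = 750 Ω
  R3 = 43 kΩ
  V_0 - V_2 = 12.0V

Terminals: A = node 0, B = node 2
Nodal analysis, taking node 2 as the 0 V reference.
Source V1 fixes V_0 = 12 V.
KCL at each unknown node (sum of currents leaving = 0; resistances in Ω):
  Node 1: (V_1 - 12)/5600 + (V_1 - 0)/750 + (V_1 - 0)/43000 = 0
Collecting terms: 0.001535 × V_1 = 0.002143  =>  V_1 = 1.396 V
The requested potential is V_1 = 1.396 V.

Final answer: V_1 = 1.396 V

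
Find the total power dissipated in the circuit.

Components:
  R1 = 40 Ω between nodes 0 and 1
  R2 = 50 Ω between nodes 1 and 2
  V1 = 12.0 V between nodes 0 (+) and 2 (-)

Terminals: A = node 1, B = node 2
Nodal analysis, taking node 2 as the 0 V reference.
Source V1 fixes V_0 = 12 V.
KCL at each unknown node (sum of currents leaving = 0; resistances in Ω):
  Node 1: (V_1 - 12)/40 + (V_1 - 0)/50 = 0
Collecting terms: 0.045 × V_1 = 0.3  =>  V_1 = 6.667 V
Power in each resistor, P = (ΔV)²/R:
  P_R1 = (12 - 6.667)²/40 = 0.7111 W
  P_R2 = (6.667 - 0)²/50 = 0.8889 W
P_total = P_R1 + P_R2 = 1.6 W

Final answer: 1.6 W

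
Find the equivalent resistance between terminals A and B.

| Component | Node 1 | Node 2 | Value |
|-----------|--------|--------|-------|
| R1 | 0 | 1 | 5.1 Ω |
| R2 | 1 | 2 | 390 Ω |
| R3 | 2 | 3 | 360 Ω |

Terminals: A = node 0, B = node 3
Reduce the network between node 0 (A) and node 3 (B) by series/parallel combination:
  Rs1 = R1 + R2 (series, joined only at node 1) = 5.1 + 390 = 395.1 Ω
  Rs2 = R3 + Rs1 (series, joined only at node 2) = 360 + 395.1 = 755.1 Ω
R_eq = 755.1 Ω

Final answer: 755.1 Ω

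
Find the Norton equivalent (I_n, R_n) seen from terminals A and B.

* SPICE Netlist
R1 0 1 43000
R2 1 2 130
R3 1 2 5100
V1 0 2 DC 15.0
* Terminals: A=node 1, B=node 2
Find the Thévenin equivalent first; then I_n = V_th/R_th and R_n = R_th.
Step 1 — V_th is the open-circuit voltage V_A - V_B (nothing connected across the terminals).
Nodal analysis, taking node 2 as the 0 V reference.
Source V1 fixes V_0 = 15 V.
KCL at each unknown node (sum of currents leaving = 0; resistances in Ω):
  Node 1: (V_1 - 15)/43000 + (V_1 - 0)/130 + (V_1 - 0)/5100 = 0
Collecting terms: 0.007912 × V_1 = 0.0003488  =>  V_1 = 0.04409 V
V_th = V_1 - V_2 = 0.04409 - 0 = 0.04409 V
Step 2 — R_th: zero the source — replace V1 by a short circuit (node 2 merges into node 0) — and find the resistance seen between A (node 1) and B (node 0).
Reduce the network between node 1 (A) and node 0 (B) by series/parallel combination:
  Rp1 = R1 ‖ R2 ‖ R3 (parallel, all between nodes 0 and 1) = 1/(1/43000 + 1/130 + 1/5100) = 126.4 Ω
R_th = 126.4 Ω
I_n = V_th/R_th = 0.04409/126.4 = 0.0003488 A, and R_n = R_th = 126.4 Ω

Final answer: I_n = 0.0003488 A, R_n = 126.4 Ω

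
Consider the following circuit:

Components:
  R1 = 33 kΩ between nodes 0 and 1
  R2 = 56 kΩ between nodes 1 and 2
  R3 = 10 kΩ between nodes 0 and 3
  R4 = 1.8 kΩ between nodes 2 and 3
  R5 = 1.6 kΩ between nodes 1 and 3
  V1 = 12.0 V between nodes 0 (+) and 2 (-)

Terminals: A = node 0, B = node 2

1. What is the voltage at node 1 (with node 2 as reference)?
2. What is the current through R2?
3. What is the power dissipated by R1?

Nodal analysis, taking node 2 as the 0 V reference.
Source V1 fixes V_0 = 12 V.
KCL at each unknown node (sum of currents leaving = 0; resistances in Ω):
  Node 1: (V_1 - 12)/33000 + (V_1 - 0)/56000 + (V_1 - V_3)/1600 = 0
  Node 3: (V_3 - 12)/10000 + (V_3 - 0)/1800 + (V_3 - V_1)/1600 = 0
Collecting terms (coefficients in siemens):
  0.0006732·V_1 - 0.000625·V_3 = 0.0003636
  0.001281·V_3 - 0.000625·V_1 = 0.0012
Determinant D = (0.0006732)(0.001281) - (-0.000625)(-0.000625) = 0.0000004714
V_1 = [(0.0003636)(0.001281) - (-0.000625)(0.0012)]/D = 2.579 V
V_3 = [(0.0006732)(0.0012) - (0.0003636)(-0.000625)]/D = 2.196 V
Part 1:
  Read off the nodal solution: V_1 = 2.579 V
Part 2:
  I_R2 = (V_1 - V_2)/R2 = (2.579 - 0)/56000 = 0.00004605 A
  Magnitude: I_R2 = 0.00004605 A
Part 3:
  I_R1 = (V_0 - V_1)/R1 = (12 - 2.579)/33000 = 0.0002855 A
  P_R1 = I_R1² × R1 = (0.0002855)² × 33000 = 0.00269 W

Final answers:
1. V_1 = 2.579 V
2. I_R2 = 4.605e-05 A
3. P_R1 = 0.00269 W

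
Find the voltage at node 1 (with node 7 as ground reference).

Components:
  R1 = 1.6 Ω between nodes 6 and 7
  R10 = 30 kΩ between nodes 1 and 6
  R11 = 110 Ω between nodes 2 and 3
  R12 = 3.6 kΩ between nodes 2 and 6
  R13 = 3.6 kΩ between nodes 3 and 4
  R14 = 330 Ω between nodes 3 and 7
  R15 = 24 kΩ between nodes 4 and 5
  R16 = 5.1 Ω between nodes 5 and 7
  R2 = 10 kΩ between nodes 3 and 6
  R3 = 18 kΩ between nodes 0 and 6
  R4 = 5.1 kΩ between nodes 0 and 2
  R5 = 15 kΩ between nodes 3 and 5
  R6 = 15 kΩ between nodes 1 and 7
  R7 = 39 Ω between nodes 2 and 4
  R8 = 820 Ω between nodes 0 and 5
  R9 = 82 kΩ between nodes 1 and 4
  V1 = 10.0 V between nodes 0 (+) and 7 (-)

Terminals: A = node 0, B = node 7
Nodal analysis, taking node 7 as the 0 V reference.
Source V1 fixes V_0 = 10 V.
KCL at each unknown node (sum of currents leaving = 0; resistances in Ω):
  Node 1: (V_1 - 0)/15000 + (V_1 - V_4)/82000 + (V_1 - V_6)/30000 = 0
  Node 2: (V_2 - 10)/5100 + (V_2 - V_4)/39 + (V_2 - V_3)/110 + (V_2 - V_6)/3600 = 0
  Node 3: (V_3 - V_6)/10000 + (V_3 - V_5)/15000 + (V_3 - V_2)/110 + (V_3 - V_4)/3600 + (V_3 - 0)/330 = 0
  Node 4: (V_4 - V_2)/39 + (V_4 - V_1)/82000 + (V_4 - V_3)/3600 + (V_4 - V_5)/24000 = 0
  Node 5: (V_5 - V_3)/15000 + (V_5 - 10)/820 + (V_5 - V_4)/24000 + (V_5 - 0)/5.1 = 0
  Node 6: (V_6 - 0)/1.6 + (V_6 - V_3)/10000 + (V_6 - 10)/18000 + (V_6 - V_1)/30000 + (V_6 - V_2)/3600 = 0
Collecting terms (coefficients in siemens):
  0.0001122·V_1 - 0.0000122·V_4 - 0.00003333·V_6 = 0
  0.03521·V_2 - 0.009091·V_3 - 0.02564·V_4 - 0.0002778·V_6 = 0.001961
  0.01257·V_3 - 0.009091·V_2 - 0.0002778·V_4 - 0.00006667·V_5 - 0.0001·V_6 = 0
  0.02597·V_4 - 0.0000122·V_1 - 0.02564·V_2 - 0.0002778·V_3 - 0.00004167·V_5 = 0
  0.1974·V_5 - 0.00006667·V_3 - 0.00004167·V_4 = 0.0122
  0.6255·V_6 - 0.00003333·V_1 - 0.0002778·V_2 - 0.0001·V_3 = 0.0005556
Solving these 6 simultaneous equations (Gaussian elimination) gives:
  V_1 = 0.07352 V, V_2 = 0.676 V, V_3 = 0.5043 V, V_4 = 0.6729 V
  V_5 = 0.06209 V, V_6 = 0.001273 V
The requested potential is V_1 = 0.07352 V.

Final answer: V_1 = 0.07352 V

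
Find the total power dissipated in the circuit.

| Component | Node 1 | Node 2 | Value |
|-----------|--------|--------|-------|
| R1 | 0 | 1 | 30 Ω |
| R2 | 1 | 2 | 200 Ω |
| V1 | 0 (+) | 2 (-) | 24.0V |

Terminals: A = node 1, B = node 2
Nodal analysis, taking node 2 as the 0 V reference.
Source V1 fixes V_0 = 24 V.
KCL at each unknown node (sum of currents leaving = 0; resistances in Ω):
  Node 1: (V_1 - 24)/30 + (V_1 - 0)/200 = 0
Collecting terms: 0.03833 × V_1 = 0.8  =>  V_1 = 20.87 V
Power in each resistor, P = (ΔV)²/R:
  P_R1 = (24 - 20.87)²/30 = 0.3267 W
  P_R2 = (20.87 - 0)²/200 = 2.178 W
P_total = P_R1 + P_R2 = 2.504 W

Final answer: 2.504 W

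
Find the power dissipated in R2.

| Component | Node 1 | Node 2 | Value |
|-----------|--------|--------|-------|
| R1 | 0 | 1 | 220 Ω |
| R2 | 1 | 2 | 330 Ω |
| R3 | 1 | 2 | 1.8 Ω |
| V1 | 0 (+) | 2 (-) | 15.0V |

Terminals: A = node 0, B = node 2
Nodal analysis, taking node 2 as the 0 V reference.
Source V1 fixes V_0 = 15 V.
KCL at each unknown node (sum of currents leaving = 0; resistances in Ω):
  Node 1: (V_1 - 15)/220 + (V_1 - 0)/330 + (V_1 - 0)/1.8 = 0
Collecting terms: 0.5631 × V_1 = 0.06818  =>  V_1 = 0.1211 V
I_R2 = (V_1 - V_2)/R2 = (0.1211 - 0)/330 = 0.0003669 A
P_R2 = I_R2² × R2 = (0.0003669)² × 330 = 0.00004442 W

Final answer: 4.442e-05 W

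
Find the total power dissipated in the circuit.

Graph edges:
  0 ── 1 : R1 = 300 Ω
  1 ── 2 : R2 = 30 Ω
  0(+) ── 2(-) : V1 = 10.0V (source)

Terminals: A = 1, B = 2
Nodal analysis, taking node 2 as the 0 V reference.
Source V1 fixes V_0 = 10 V.
KCL at each unknown node (sum of currents leaving = 0; resistances in Ω):
  Node 1: (V_1 - 10)/300 + (V_1 - 0)/30 = 0
Collecting terms: 0.03667 × V_1 = 0.03333  =>  V_1 = 0.9091 V
Power in each resistor, P = (ΔV)²/R:
  P_R1 = (10 - 0.9091)²/300 = 0.2755 W
  P_R2 = (0.9091 - 0)²/30 = 0.02755 W
P_total = P_R1 + P_R2 = 0.303 W

Final answer: 0.303 W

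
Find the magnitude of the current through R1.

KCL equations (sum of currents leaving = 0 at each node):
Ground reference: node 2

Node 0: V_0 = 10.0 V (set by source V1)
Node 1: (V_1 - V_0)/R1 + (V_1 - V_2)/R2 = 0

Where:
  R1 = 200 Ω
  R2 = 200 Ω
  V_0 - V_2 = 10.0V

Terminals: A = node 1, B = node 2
Nodal analysis, taking node 2 as the 0 V reference.
Source V1 fixes V_0 = 10 V.
KCL at each unknown node (sum of currents leaving = 0; resistances in Ω):
  Node 1: (V_1 - 10)/200 + (V_1 - 0)/200 = 0
Collecting terms: 0.01 × V_1 = 0.05  =>  V_1 = 5 V
I_R1 = (V_0 - V_1)/R1 = (10 - 5)/200 = 0.025 A
|I_R1| = 0.025 A

Final answer: |I_R1| = 0.025 A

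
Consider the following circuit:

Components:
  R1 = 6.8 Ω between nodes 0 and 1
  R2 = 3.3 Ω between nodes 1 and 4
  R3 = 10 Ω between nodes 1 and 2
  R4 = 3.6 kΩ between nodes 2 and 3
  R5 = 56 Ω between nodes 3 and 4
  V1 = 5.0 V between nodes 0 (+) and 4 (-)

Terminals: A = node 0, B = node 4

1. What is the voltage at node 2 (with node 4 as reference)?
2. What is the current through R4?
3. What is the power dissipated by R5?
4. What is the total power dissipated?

Nodal analysis, taking node 4 as the 0 V reference.
Source V1 fixes V_0 = 5 V.
KCL at each unknown node (sum of currents leaving = 0; resistances in Ω):
  Node 1: (V_1 - 5)/6.8 + (V_1 - 0)/3.3 + (V_1 - V_2)/10 = 0
  Node 2: (V_2 - V_1)/10 + (V_2 - V_3)/3600 = 0
  Node 3: (V_3 - V_2)/3600 + (V_3 - 0)/56 = 0
Collecting terms (coefficients in siemens):
  0.5501·V_1 - 0.1·V_2 = 0.7353
  0.1003·V_2 - 0.1·V_1 - 0.0002778·V_3 = 0
  0.01813·V_3 - 0.0002778·V_2 = 0
Solving these 3 simultaneous equations (Gaussian elimination) gives:
  V_1 = 1.633 V, V_2 = 1.628 V, V_3 = 0.02494 V
Part 1:
  Read off the nodal solution: V_2 = 1.628 V
Part 2:
  I_R4 = (V_2 - V_3)/R4 = (1.628 - 0.02494)/3600 = 0.0004454 A
  Magnitude: I_R4 = 0.0004454 A
Part 3:
  I_R5 = (V_3 - V_4)/R5 = (0.02494 - 0)/56 = 0.0004454 A
  P_R5 = I_R5² × R5 = (0.0004454)² × 56 = 0.00001111 W
Part 4:
  Power in each resistor, P = (ΔV)²/R:
    P_R1 = (5 - 1.633)²/6.8 = 1.667 W
    P_R2 = (1.633 - 0)²/3.3 = 0.8078 W
    P_R3 = (1.633 - 1.628)²/10 = 0.000001983 W
    P_R4 = (1.628 - 0.02494)²/3600 = 0.000714 W
    P_R5 = (0.02494 - 0)²/56 = 0.00001111 W
  P_total = P_R1 + P_R2 + P_R3 + P_R4 + P_R5 = 2.476 W

Final answers:
1. V_2 = 1.628 V
2. I_R4 = 0.0004454 A
3. P_R5 = 1.111e-05 W
4. P_total = 2.476 W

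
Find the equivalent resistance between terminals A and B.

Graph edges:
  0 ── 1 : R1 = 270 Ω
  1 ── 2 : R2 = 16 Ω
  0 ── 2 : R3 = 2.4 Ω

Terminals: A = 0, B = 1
Reduce the network between node 0 (A) and node 1 (B) by series/parallel combination:
  Rs1 = R3 + R2 (series, joined only at node 2) = 2.4 + 16 = 18.4 Ω
  Rp1 = R1 ‖ Rs1 (parallel, both between nodes 0 and 1) = 1/(1/270 + 1/18.4) = 17.23 Ω
R_eq = 17.23 Ω

Final answer: 17.23 Ω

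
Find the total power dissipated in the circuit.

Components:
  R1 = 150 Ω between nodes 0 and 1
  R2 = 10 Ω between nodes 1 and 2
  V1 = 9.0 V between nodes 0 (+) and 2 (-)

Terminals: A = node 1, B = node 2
Nodal analysis, taking node 2 as the 0 V reference.
Source V1 fixes V_0 = 9 V.
KCL at each unknown node (sum of currents leaving = 0; resistances in Ω):
  Node 1: (V_1 - 9)/150 + (V_1 - 0)/10 = 0
Collecting terms: 0.1067 × V_1 = 0.06  =>  V_1 = 0.5625 V
Power in each resistor, P = (ΔV)²/R:
  P_R1 = (9 - 0.5625)²/150 = 0.4746 W
  P_R2 = (0.5625 - 0)²/10 = 0.03164 W
P_total = P_R1 + P_R2 = 0.5062 W

Final answer: 0.5062 W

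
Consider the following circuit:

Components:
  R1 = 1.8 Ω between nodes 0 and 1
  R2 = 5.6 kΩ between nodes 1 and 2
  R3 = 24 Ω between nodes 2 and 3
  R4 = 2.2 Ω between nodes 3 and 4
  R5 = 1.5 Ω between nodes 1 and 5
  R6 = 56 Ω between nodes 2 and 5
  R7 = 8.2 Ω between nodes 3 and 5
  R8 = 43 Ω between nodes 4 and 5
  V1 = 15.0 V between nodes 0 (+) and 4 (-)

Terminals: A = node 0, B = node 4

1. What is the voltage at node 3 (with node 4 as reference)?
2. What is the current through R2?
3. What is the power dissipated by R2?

Nodal analysis, taking node 4 as the 0 V reference.
Source V1 fixes V_0 = 15 V.
KCL at each unknown node (sum of currents leaving = 0; resistances in Ω):
  Node 1: (V_1 - 15)/1.8 + (V_1 - V_2)/5600 + (V_1 - V_5)/1.5 = 0
  Node 2: (V_2 - V_1)/5600 + (V_2 - V_3)/24 + (V_2 - V_5)/56 = 0
  Node 3: (V_3 - V_2)/24 + (V_3 - 0)/2.2 + (V_3 - V_5)/8.2 = 0
  Node 5: (V_5 - V_1)/1.5 + (V_5 - V_2)/56 + (V_5 - V_3)/8.2 + (V_5 - 0)/43 = 0
Collecting terms (coefficients in siemens):
  1.222·V_1 - 0.0001786·V_2 - 0.6667·V_5 = 8.333
  0.0597·V_2 - 0.0001786·V_1 - 0.04167·V_3 - 0.01786·V_5 = 0
  0.6182·V_3 - 0.04167·V_2 - 0.122·V_5 = 0
  0.8297·V_5 - 0.6667·V_1 - 0.01786·V_2 - 0.122·V_3 = 0
Solving these 4 simultaneous equations (Gaussian elimination) gives:
  V_1 = 12.58 V, V_2 = 4.884 V, V_3 = 2.414 V, V_5 = 10.57 V
Part 1:
  Read off the nodal solution: V_3 = 2.414 V
Part 2:
  I_R2 = (V_1 - V_2)/R2 = (12.58 - 4.884)/5600 = 0.001375 A
  Magnitude: I_R2 = 0.001375 A
Part 3:
  I_R2 = (V_1 - V_2)/R2 = (12.58 - 4.884)/5600 = 0.001375 A
  P_R2 = I_R2² × R2 = (0.001375)² × 5600 = 0.01058 W

Final answers:
1. V_3 = 2.414 V
2. I_R2 = 0.001375 A
3. P_R2 = 0.01058 W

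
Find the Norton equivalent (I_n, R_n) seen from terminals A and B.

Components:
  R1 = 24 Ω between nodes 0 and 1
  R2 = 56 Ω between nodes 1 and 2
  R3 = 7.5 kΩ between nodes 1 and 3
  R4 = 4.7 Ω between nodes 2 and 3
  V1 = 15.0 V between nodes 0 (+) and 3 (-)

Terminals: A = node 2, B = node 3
Find the Thévenin equivalent first; then I_n = V_th/R_th and R_n = R_th.
Step 1 — V_th is the open-circuit voltage V_A - V_B (nothing connected across the terminals).
Nodal analysis, taking node 3 as the 0 V reference.
Source V1 fixes V_0 = 15 V.
KCL at each unknown node (sum of currents leaving = 0; resistances in Ω):
  Node 1: (V_1 - 15)/24 + (V_1 - V_2)/56 + (V_1 - 0)/7500 = 0
  Node 2: (V_2 - V_1)/56 + (V_2 - 0)/4.7 = 0
Collecting terms (coefficients in siemens):
  0.05966·V_1 - 0.01786·V_2 = 0.625
  0.2306·V_2 - 0.01786·V_1 = 0
Determinant D = (0.05966)(0.2306) - (-0.01786)(-0.01786) = 0.01344
V_1 = [(0.625)(0.2306) - (-0.01786)(0)]/D = 10.73 V
V_2 = [(0.05966)(0) - (0.625)(-0.01786)]/D = 0.8304 V
V_th = V_2 - V_3 = 0.8304 - 0 = 0.8304 V
Step 2 — R_th: zero the source — replace V1 by a short circuit (node 3 merges into node 0) — and find the resistance seen between A (node 2) and B (node 0).
Reduce the network between node 2 (A) and node 0 (B) by series/parallel combination:
  Rp1 = R1 ‖ R3 (parallel, both between nodes 0 and 1) = 1/(1/24 + 1/7500) = 23.92 Ω
  Rs1 = R2 + Rp1 (series, joined only at node 1) = 56 + 23.92 = 79.92 Ω
  Rp2 = R4 ‖ Rs1 (parallel, both between nodes 0 and 2) = 1/(1/4.7 + 1/79.92) = 4.439 Ω
R_th = 4.439 Ω
I_n = V_th/R_th = 0.8304/4.439 = 0.1871 A, and R_n = R_th = 4.439 Ω

Final answer: I_n = 0.1871 A, R_n = 4.439 Ω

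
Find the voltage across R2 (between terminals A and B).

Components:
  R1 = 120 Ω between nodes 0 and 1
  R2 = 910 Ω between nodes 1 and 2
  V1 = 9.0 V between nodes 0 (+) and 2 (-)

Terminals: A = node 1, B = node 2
R1 and R2 are in series across V1 (node 0 → node 1 → node 2), and the output A–B is taken across R2, so this is a voltage divider.
Series current: I = V1/(R1 + R2) = 9/(120 + 910) = 9/1030 = 0.008738 A
V_R2 = I × R2 = V1 × R2/(R1 + R2) = 9 × 910/1030 = 7.951 V

Final answer: 7.951 V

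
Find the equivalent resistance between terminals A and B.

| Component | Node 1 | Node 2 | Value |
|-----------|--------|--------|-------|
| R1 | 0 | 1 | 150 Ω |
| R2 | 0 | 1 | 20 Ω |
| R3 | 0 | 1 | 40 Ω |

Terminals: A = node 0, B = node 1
Reduce the network between node 0 (A) and node 1 (B) by series/parallel combination:
  Rp1 = R1 ‖ R2 ‖ R3 (parallel, all between nodes 0 and 1) = 1/(1/150 + 1/20 + 1/40) = 12.24 Ω
R_eq = 12.24 Ω

Final answer: 12.24 Ω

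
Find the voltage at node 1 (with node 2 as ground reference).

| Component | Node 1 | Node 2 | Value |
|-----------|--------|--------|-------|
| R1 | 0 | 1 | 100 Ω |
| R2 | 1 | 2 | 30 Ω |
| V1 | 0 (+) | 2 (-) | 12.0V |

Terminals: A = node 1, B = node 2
Nodal analysis, taking node 2 as the 0 V reference.
Source V1 fixes V_0 = 12 V.
KCL at each unknown node (sum of currents leaving = 0; resistances in Ω):
  Node 1: (V_1 - 12)/100 + (V_1 - 0)/30 = 0
Collecting terms: 0.04333 × V_1 = 0.12  =>  V_1 = 2.769 V
The requested potential is V_1 = 2.769 V.

Final answer: V_1 = 2.769 V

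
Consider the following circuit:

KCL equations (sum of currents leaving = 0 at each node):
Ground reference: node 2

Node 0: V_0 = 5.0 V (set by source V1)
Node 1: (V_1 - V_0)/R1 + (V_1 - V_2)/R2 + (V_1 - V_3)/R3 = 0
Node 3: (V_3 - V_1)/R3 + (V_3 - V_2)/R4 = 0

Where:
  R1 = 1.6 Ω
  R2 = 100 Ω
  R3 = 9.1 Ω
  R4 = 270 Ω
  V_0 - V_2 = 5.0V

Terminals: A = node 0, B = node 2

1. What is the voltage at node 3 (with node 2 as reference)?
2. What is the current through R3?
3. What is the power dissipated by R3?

Nodal analysis, taking node 2 as the 0 V reference.
Source V1 fixes V_0 = 5 V.
KCL at each unknown node (sum of currents leaving = 0; resistances in Ω):
  Node 1: (V_1 - 5)/1.6 + (V_1 - 0)/100 + (V_1 - V_3)/9.1 = 0
  Node 3: (V_3 - V_1)/9.1 + (V_3 - 0)/270 = 0
Collecting terms (coefficients in siemens):
  0.7449·V_1 - 0.1099·V_3 = 3.125
  0.1136·V_3 - 0.1099·V_1 = 0
Determinant D = (0.7449)(0.1136) - (-0.1099)(-0.1099) = 0.07254
V_1 = [(3.125)(0.1136) - (-0.1099)(0)]/D = 4.894 V
V_3 = [(0.7449)(0) - (3.125)(-0.1099)]/D = 4.734 V
Part 1:
  Read off the nodal solution: V_3 = 4.734 V
Part 2:
  I_R3 = (V_1 - V_3)/R3 = (4.894 - 4.734)/9.1 = 0.01753 A
  Magnitude: I_R3 = 0.01753 A
Part 3:
  I_R3 = (V_1 - V_3)/R3 = (4.894 - 4.734)/9.1 = 0.01753 A
  P_R3 = I_R3² × R3 = (0.01753)² × 9.1 = 0.002798 W

Final answers:
1. V_3 = 4.734 V
2. I_R3 = 0.01753 A
3. P_R3 = 0.002798 W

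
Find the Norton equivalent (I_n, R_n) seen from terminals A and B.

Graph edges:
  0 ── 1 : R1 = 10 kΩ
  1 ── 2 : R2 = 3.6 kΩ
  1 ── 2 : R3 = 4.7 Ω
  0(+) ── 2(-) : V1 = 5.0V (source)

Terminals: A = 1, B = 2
Find the Thévenin equivalent first; then I_n = V_th/R_th and R_n = R_th.
Step 1 — V_th is the open-circuit voltage V_A - V_B (nothing connected across the terminals).
Nodal analysis, taking node 2 as the 0 V reference.
Source V1 fixes V_0 = 5 V.
KCL at each unknown node (sum of currents leaving = 0; resistances in Ω):
  Node 1: (V_1 - 5)/10000 + (V_1 - 0)/3600 + (V_1 - 0)/4.7 = 0
Collecting terms: 0.2131 × V_1 = 0.0005  =>  V_1 = 0.002346 V
V_th = V_1 - V_2 = 0.002346 - 0 = 0.002346 V
Step 2 — R_th: zero the source — replace V1 by a short circuit (node 2 merges into node 0) — and find the resistance seen between A (node 1) and B (node 0).
Reduce the network between node 1 (A) and node 0 (B) by series/parallel combination:
  Rp1 = R1 ‖ R2 ‖ R3 (parallel, all between nodes 0 and 1) = 1/(1/10000 + 1/3600 + 1/4.7) = 4.692 Ω
R_th = 4.692 Ω
I_n = V_th/R_th = 0.002346/4.692 = 0.0005 A, and R_n = R_th = 4.692 Ω

Final answer: I_n = 0.0005 A, R_n = 4.692 Ω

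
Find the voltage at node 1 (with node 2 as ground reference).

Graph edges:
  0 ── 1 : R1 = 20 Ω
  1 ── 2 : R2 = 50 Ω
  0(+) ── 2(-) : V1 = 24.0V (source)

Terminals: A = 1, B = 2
Nodal analysis, taking node 2 as the 0 V reference.
Source V1 fixes V_0 = 24 V.
KCL at each unknown node (sum of currents leaving = 0; resistances in Ω):
  Node 1: (V_1 - 24)/20 + (V_1 - 0)/50 = 0
Collecting terms: 0.07 × V_1 = 1.2  =>  V_1 = 17.14 V
The requested potential is V_1 = 17.14 V.

Final answer: V_1 = 17.14 V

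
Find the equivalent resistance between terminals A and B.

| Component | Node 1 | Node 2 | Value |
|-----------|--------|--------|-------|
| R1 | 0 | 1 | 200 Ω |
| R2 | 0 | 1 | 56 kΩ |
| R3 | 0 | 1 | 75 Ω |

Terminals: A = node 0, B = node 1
Reduce the network between node 0 (A) and node 1 (B) by series/parallel combination:
  Rp1 = R1 ‖ R2 ‖ R3 (parallel, all between nodes 0 and 1) = 1/(1/200 + 1/56000 + 1/75) = 54.49 Ω
R_eq = 54.49 Ω

Final answer: 54.49 Ω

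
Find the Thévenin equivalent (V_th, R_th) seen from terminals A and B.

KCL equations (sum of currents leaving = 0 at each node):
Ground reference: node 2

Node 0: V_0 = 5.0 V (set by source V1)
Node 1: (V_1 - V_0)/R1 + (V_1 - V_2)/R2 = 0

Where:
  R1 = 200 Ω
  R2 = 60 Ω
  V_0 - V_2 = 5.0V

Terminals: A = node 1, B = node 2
Step 1 — V_th is the open-circuit voltage V_A - V_B (nothing connected across the terminals).
Nodal analysis, taking node 2 as the 0 V reference.
Source V1 fixes V_0 = 5 V.
KCL at each unknown node (sum of currents leaving = 0; resistances in Ω):
  Node 1: (V_1 - 5)/200 + (V_1 - 0)/60 = 0
Collecting terms: 0.02167 × V_1 = 0.025  =>  V_1 = 1.154 V
V_th = V_1 - V_2 = 1.154 - 0 = 1.154 V
Step 2 — R_th: zero the source — replace V1 by a short circuit (node 2 merges into node 0) — and find the resistance seen between A (node 1) and B (node 0).
Reduce the network between node 1 (A) and node 0 (B) by series/parallel combination:
  Rp1 = R1 ‖ R2 (parallel, both between nodes 0 and 1) = 1/(1/200 + 1/60) = 46.15 Ω
R_th = 46.15 Ω

Final answer: V_th = 1.154 V, R_th = 46.15 Ω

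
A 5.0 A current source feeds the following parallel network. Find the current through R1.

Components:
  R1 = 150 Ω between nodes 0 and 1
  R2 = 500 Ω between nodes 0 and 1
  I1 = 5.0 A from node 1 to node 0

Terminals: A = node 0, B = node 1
All resistors sit directly between nodes 0 and 1, so they are in parallel and share one voltage V; the full source current 5 A splits among them.
1/R_par = 1/150 + 1/500 = 0.008667 S  =>  R_par = 115.4 Ω
V = I × R_par = 5 × 115.4 = 576.9 V
I_R1 = V/R1 = 576.9/150 = 3.846 A

Final answer: 3.846 A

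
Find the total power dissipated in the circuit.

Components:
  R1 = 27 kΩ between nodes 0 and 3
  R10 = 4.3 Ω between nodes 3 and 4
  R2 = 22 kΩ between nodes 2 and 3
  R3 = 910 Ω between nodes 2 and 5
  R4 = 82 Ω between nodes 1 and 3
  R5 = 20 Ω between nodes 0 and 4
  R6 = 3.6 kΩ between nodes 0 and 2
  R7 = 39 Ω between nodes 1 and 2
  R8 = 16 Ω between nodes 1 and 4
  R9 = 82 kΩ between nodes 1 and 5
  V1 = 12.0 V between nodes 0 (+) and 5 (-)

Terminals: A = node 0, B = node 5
Nodal analysis, taking node 5 as the 0 V reference.
Source V1 fixes V_0 = 12 V.
KCL at each unknown node (sum of currents leaving = 0; resistances in Ω):
  Node 1: (V_1 - V_3)/82 + (V_1 - V_2)/39 + (V_1 - V_4)/16 + (V_1 - 0)/82000 = 0
  Node 2: (V_2 - V_3)/22000 + (V_2 - 0)/910 + (V_2 - 12)/3600 + (V_2 - V_1)/39 = 0
  Node 3: (V_3 - 12)/27000 + (V_3 - V_2)/22000 + (V_3 - V_1)/82 + (V_3 - V_4)/4.3 = 0
  Node 4: (V_4 - 12)/20 + (V_4 - V_1)/16 + (V_4 - V_3)/4.3 = 0
Collecting terms (coefficients in siemens):
  0.1003·V_1 - 0.02564·V_2 - 0.0122·V_3 - 0.0625·V_4 = 0
  0.02706·V_2 - 0.02564·V_1 - 0.00004545·V_3 = 0.003333
  0.2448·V_3 - 0.0122·V_1 - 0.00004545·V_2 - 0.2326·V_4 = 0.0004444
  0.3451·V_4 - 0.0625·V_1 - 0.2326·V_3 = 0.6
Solving these 4 simultaneous equations (Gaussian elimination) gives:
  V_1 = 11.59 V, V_2 = 11.13 V, V_3 = 11.75 V, V_4 = 11.76 V
Power in each resistor, P = (ΔV)²/R:
  P_R1 = (12 - 11.75)²/27000 = 0.000002326 W
  P_R2 = (11.13 - 11.75)²/22000 = 0.00001756 W
  P_R3 = (11.13 - 0)²/910 = 0.1361 W
  P_R4 = (11.59 - 11.75)²/82 = 0.0002934 W
  P_R5 = (12 - 11.76)²/20 = 0.002937 W
  P_R6 = (12 - 11.13)²/3600 = 0.0002112 W
  P_R7 = (11.59 - 11.13)²/39 = 0.005577 W
  P_R8 = (11.59 - 11.76)²/16 = 0.001667 W
  P_R9 = (11.59 - 0)²/82000 = 0.001639 W
  P_R10 = (11.75 - 11.76)²/4.3 = 0.0000157 W
P_total = P_R1 + P_R2 + P_R3 + P_R4 + P_R5 + P_R6 + P_R7 + P_R8 + P_R9 + P_R10 = 0.1484 W

Final answer: 0.1484 W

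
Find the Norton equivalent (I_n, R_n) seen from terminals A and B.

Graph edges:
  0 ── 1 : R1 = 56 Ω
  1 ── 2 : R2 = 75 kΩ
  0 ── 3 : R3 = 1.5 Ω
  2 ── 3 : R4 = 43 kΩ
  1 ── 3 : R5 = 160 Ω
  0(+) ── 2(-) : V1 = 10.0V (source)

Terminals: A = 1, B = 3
Find the Thévenin equivalent first; then I_n = V_th/R_th and R_n = R_th.
Step 1 — V_th is the open-circuit voltage V_A - V_B (nothing connected across the terminals).
Nodal analysis, taking node 2 as the 0 V reference.
Source V1 fixes V_0 = 10 V.
KCL at each unknown node (sum of currents leaving = 0; resistances in Ω):
  Node 1: (V_1 - 10)/56 + (V_1 - 0)/75000 + (V_1 - V_3)/160 = 0
  Node 3: (V_3 - 10)/1.5 + (V_3 - 0)/43000 + (V_3 - V_1)/160 = 0
Collecting terms (coefficients in siemens):
  0.02412·V_1 - 0.00625·V_3 = 0.1786
  0.6729·V_3 - 0.00625·V_1 = 6.667
Determinant D = (0.02412)(0.6729) - (-0.00625)(-0.00625) = 0.01619
V_1 = [(0.1786)(0.6729) - (-0.00625)(6.667)]/D = 9.994 V
V_3 = [(0.02412)(6.667) - (0.1786)(-0.00625)]/D = 10 V
V_th = V_1 - V_3 = 9.994 - 10 = -0.005233 V
Step 2 — R_th: zero the source — replace V1 by a short circuit (node 2 merges into node 0) — and find the resistance seen between A (node 1) and B (node 3).
Reduce the network between node 1 (A) and node 3 (B) by series/parallel combination:
  Rp1 = R1 ‖ R2 (parallel, both between nodes 0 and 1) = 1/(1/56 + 1/75000) = 55.96 Ω
  Rp2 = R3 ‖ R4 (parallel, both between nodes 0 and 3) = 1/(1/1.5 + 1/43000) = 1.5 Ω
  Rs1 = Rp1 + Rp2 (series, joined only at node 0) = 55.96 + 1.5 = 57.46 Ω
  Rp3 = R5 ‖ Rs1 (parallel, both between nodes 1 and 3) = 1/(1/160 + 1/57.46) = 42.28 Ω
R_th = 42.28 Ω
I_n = V_th/R_th = -0.005233/42.28 = -0.0001238 A, and R_n = R_th = 42.28 Ω

Final answer: I_n = -0.0001238 A, R_n = 42.28 Ω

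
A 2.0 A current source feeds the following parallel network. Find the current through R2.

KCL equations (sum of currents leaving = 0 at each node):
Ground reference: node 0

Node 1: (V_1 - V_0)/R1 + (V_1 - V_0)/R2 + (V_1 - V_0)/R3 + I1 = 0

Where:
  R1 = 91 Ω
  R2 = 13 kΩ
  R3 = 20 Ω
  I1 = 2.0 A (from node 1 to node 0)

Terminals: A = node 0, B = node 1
All resistors sit directly between nodes 0 and 1, so they are in parallel and share one voltage V; the full source current 2 A splits among them.
1/R_par = 1/91 + 1/13000 + 1/20 = 0.06107 S  =>  R_par = 16.38 Ω
V = I × R_par = 2 × 16.38 = 32.75 V
I_R2 = V/R2 = 32.75/13000 = 0.002519 A

Final answer: 0.002519 A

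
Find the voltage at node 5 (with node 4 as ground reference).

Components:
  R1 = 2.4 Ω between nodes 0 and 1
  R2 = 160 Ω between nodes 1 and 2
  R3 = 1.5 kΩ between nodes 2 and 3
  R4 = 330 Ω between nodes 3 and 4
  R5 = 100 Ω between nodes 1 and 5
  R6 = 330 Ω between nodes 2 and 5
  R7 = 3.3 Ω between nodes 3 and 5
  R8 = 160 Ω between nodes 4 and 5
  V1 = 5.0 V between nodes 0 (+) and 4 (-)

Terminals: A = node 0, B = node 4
Nodal analysis, taking node 4 as the 0 V reference.
Source V1 fixes V_0 = 5 V.
KCL at each unknown node (sum of currents leaving = 0; resistances in Ω):
  Node 1: (V_1 - 5)/2.4 + (V_1 - V_2)/160 + (V_1 - V_5)/100 = 0
  Node 2: (V_2 - V_1)/160 + (V_2 - V_3)/1500 + (V_2 - V_5)/330 = 0
  Node 3: (V_3 - V_2)/1500 + (V_3 - 0)/330 + (V_3 - V_5)/3.3 = 0
  Node 5: (V_5 - V_1)/100 + (V_5 - V_2)/330 + (V_5 - V_3)/3.3 + (V_5 - 0)/160 = 0
Collecting terms (coefficients in siemens):
  0.4329·V_1 - 0.00625·V_2 - 0.01·V_5 = 2.083
  0.009947·V_2 - 0.00625·V_1 - 0.0006667·V_3 - 0.00303·V_5 = 0
  0.3067·V_3 - 0.0006667·V_2 - 0.303·V_5 = 0
  0.3223·V_5 - 0.01·V_1 - 0.00303·V_2 - 0.303·V_3 = 0
Solving these 4 simultaneous equations (Gaussian elimination) gives:
  V_1 = 4.937 V, V_2 = 4.149 V, V_3 = 2.795 V, V_5 = 2.82 V
The requested potential is V_5 = 2.82 V.

Final answer: V_5 = 2.82 V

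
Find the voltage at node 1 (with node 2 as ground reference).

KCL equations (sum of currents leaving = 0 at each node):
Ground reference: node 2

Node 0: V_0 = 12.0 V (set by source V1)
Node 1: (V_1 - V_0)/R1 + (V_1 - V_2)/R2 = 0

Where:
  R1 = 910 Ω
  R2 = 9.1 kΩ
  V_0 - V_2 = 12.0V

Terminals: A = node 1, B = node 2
Nodal analysis, taking node 2 as the 0 V reference.
Source V1 fixes V_0 = 12 V.
KCL at each unknown node (sum of currents leaving = 0; resistances in Ω):
  Node 1: (V_1 - 12)/910 + (V_1 - 0)/9100 = 0
Collecting terms: 0.001209 × V_1 = 0.01319  =>  V_1 = 10.91 V
The requested potential is V_1 = 10.91 V.

Final answer: V_1 = 10.91 V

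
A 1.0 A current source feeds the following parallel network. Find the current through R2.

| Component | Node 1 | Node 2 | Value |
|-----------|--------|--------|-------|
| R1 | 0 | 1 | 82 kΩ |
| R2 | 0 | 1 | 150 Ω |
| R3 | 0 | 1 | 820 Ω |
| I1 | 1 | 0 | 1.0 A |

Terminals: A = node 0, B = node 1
All resistors sit directly between nodes 0 and 1, so they are in parallel and share one voltage V; the full source current 1 A splits among them.
1/R_par = 1/82000 + 1/150 + 1/820 = 0.007898 S  =>  R_par = 126.6 Ω
V = I × R_par = 1 × 126.6 = 126.6 V
I_R2 = V/R2 = 126.6/150 = 0.8441 A

Final answer: 0.8441 A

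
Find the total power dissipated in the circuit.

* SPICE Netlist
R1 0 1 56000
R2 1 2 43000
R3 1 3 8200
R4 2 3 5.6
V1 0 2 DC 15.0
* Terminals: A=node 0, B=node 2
Nodal analysis, taking node 2 as the 0 V reference.
Source V1 fixes V_0 = 15 V.
KCL at each unknown node (sum of currents leaving = 0; resistances in Ω):
  Node 1: (V_1 - 15)/56000 + (V_1 - 0)/43000 + (V_1 - V_3)/8200 = 0
  Node 3: (V_3 - V_1)/8200 + (V_3 - 0)/5.6 = 0
Collecting terms (coefficients in siemens):
  0.0001631·V_1 - 0.000122·V_3 = 0.0002679
  0.1787·V_3 - 0.000122·V_1 = 0
Determinant D = (0.0001631)(0.1787) - (-0.000122)(-0.000122) = 0.00002912
V_1 = [(0.0002679)(0.1787) - (-0.000122)(0)]/D = 1.643 V
V_3 = [(0.0001631)(0) - (0.0002679)(-0.000122)]/D = 0.001122 V
Power in each resistor, P = (ΔV)²/R:
  P_R1 = (15 - 1.643)²/56000 = 0.003186 W
  P_R2 = (1.643 - 0)²/43000 = 0.00006282 W
  P_R3 = (1.643 - 0.001122)²/8200 = 0.0003289 W
  P_R4 = (0 - 0.001122)²/5.6 = 0.0000002246 W
P_total = P_R1 + P_R2 + P_R3 + P_R4 = 0.003578 W

Final answer: 0.003578 W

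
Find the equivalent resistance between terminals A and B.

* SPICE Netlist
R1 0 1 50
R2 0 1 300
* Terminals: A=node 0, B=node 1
Reduce the network between node 0 (A) and node 1 (B) by series/parallel combination:
  Rp1 = R1 ‖ R2 (parallel, both between nodes 0 and 1) = 1/(1/50 + 1/300) = 42.86 Ω
R_eq = 42.86 Ω

Final answer: 42.86 Ω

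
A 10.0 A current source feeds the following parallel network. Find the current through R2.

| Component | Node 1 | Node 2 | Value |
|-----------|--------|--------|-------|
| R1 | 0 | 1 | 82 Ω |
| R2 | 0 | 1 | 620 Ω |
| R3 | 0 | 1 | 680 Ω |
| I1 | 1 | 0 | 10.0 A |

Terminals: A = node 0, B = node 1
All resistors sit directly between nodes 0 and 1, so they are in parallel and share one voltage V; the full source current 10 A splits among them.
1/R_par = 1/82 + 1/620 + 1/680 = 0.01528 S  =>  R_par = 65.45 Ω
V = I × R_par = 10 × 65.45 = 654.5 V
I_R2 = V/R2 = 654.5/620 = 1.056 A

Final answer: 1.056 A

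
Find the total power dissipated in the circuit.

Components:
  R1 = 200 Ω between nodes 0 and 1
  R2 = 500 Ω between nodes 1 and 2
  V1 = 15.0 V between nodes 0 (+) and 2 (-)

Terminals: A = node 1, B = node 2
Nodal analysis, taking node 2 as the 0 V reference.
Source V1 fixes V_0 = 15 V.
KCL at each unknown node (sum of currents leaving = 0; resistances in Ω):
  Node 1: (V_1 - 15)/200 + (V_1 - 0)/500 = 0
Collecting terms: 0.007 × V_1 = 0.075  =>  V_1 = 10.71 V
Power in each resistor, P = (ΔV)²/R:
  P_R1 = (15 - 10.71)²/200 = 0.09184 W
  P_R2 = (10.71 - 0)²/500 = 0.2296 W
P_total = P_R1 + P_R2 = 0.3214 W

Final answer: 0.3214 W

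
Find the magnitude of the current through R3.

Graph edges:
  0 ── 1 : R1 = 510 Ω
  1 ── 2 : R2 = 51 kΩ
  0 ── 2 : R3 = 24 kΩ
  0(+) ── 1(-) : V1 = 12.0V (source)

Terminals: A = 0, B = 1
Nodal analysis, taking node 1 as the 0 V reference.
Source V1 fixes V_0 = 12 V.
KCL at each unknown node (sum of currents leaving = 0; resistances in Ω):
  Node 2: (V_2 - 0)/51000 + (V_2 - 12)/24000 = 0
Collecting terms: 0.00006127 × V_2 = 0.0005  =>  V_2 = 8.16 V
I_R3 = (V_0 - V_2)/R3 = (12 - 8.16)/24000 = 0.00016 A
|I_R3| = 0.00016 A

Final answer: |I_R3| = 0.00016 A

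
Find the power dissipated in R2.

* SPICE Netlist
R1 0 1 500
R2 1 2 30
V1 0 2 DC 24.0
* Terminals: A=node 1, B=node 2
Nodal analysis, taking node 2 as the 0 V reference.
Source V1 fixes V_0 = 24 V.
KCL at each unknown node (sum of currents leaving = 0; resistances in Ω):
  Node 1: (V_1 - 24)/500 + (V_1 - 0)/30 = 0
Collecting terms: 0.03533 × V_1 = 0.048  =>  V_1 = 1.358 V
I_R2 = (V_1 - V_2)/R2 = (1.358 - 0)/30 = 0.04528 A
P_R2 = I_R2² × R2 = (0.04528)² × 30 = 0.06152 W

Final answer: 0.06152 W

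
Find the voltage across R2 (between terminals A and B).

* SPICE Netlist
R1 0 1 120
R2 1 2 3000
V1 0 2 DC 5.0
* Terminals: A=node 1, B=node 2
R1 and R2 are in series across V1 (node 0 → node 1 → node 2), and the output A–B is taken across R2, so this is a voltage divider.
Series current: I = V1/(R1 + R2) = 5/(120 + 3000) = 5/3120 = 0.001603 A
V_R2 = I × R2 = V1 × R2/(R1 + R2) = 5 × 3000/3120 = 4.808 V

Final answer: 4.808 V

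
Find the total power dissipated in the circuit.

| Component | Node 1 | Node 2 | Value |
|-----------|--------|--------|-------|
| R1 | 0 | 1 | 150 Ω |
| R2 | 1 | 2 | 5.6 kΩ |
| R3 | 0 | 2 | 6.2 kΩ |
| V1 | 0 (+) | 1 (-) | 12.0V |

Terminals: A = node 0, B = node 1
Nodal analysis, taking node 1 as the 0 V reference.
Source V1 fixes V_0 = 12 V.
KCL at each unknown node (sum of currents leaving = 0; resistances in Ω):
  Node 2: (V_2 - 0)/5600 + (V_2 - 12)/6200 = 0
Collecting terms: 0.0003399 × V_2 = 0.001935  =>  V_2 = 5.695 V
Power in each resistor, P = (ΔV)²/R:
  P_R1 = (12 - 0)²/150 = 0.96 W
  P_R2 = (0 - 5.695)²/5600 = 0.005791 W
  P_R3 = (12 - 5.695)²/6200 = 0.006412 W
P_total = P_R1 + P_R2 + P_R3 = 0.9722 W

Final answer: 0.9722 W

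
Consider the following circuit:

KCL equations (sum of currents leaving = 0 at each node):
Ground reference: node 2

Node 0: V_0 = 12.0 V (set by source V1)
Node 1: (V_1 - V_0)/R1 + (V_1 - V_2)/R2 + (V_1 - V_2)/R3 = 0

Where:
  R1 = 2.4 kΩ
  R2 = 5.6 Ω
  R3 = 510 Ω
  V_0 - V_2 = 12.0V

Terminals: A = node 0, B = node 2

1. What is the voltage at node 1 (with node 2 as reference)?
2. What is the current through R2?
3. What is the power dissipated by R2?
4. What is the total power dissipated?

Nodal analysis, taking node 2 as the 0 V reference.
Source V1 fixes V_0 = 12 V.
KCL at each unknown node (sum of currents leaving = 0; resistances in Ω):
  Node 1: (V_1 - 12)/2400 + (V_1 - 0)/5.6 + (V_1 - 0)/510 = 0
Collecting terms: 0.1809 × V_1 = 0.005  =>  V_1 = 0.02763 V
Part 1:
  Read off the nodal solution: V_1 = 0.02763 V
Part 2:
  I_R2 = (V_1 - V_2)/R2 = (0.02763 - 0)/5.6 = 0.004934 A
  Magnitude: I_R2 = 0.004934 A
Part 3:
  I_R2 = (V_1 - V_2)/R2 = (0.02763 - 0)/5.6 = 0.004934 A
  P_R2 = I_R2² × R2 = (0.004934)² × 5.6 = 0.0001363 W
Part 4:
  Power in each resistor, P = (ΔV)²/R:
    P_R1 = (12 - 0.02763)²/2400 = 0.05972 W
    P_R2 = (0.02763 - 0)²/5.6 = 0.0001363 W
    P_R3 = (0.02763 - 0)²/510 = 0.000001497 W
  P_total = P_R1 + P_R2 + P_R3 = 0.05986 W

Final answers:
1. V_1 = 0.02763 V
2. I_R2 = 0.004934 A
3. P_R2 = 0.0001363 W
4. P_total = 0.05986 W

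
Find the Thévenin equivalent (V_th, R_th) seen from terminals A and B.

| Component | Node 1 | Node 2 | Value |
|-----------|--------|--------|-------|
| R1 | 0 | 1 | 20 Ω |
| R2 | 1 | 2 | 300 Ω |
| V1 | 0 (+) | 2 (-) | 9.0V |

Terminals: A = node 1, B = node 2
Step 1 — V_th is the open-circuit voltage V_A - V_B (nothing connected across the terminals).
Nodal analysis, taking node 2 as the 0 V reference.
Source V1 fixes V_0 = 9 V.
KCL at each unknown node (sum of currents leaving = 0; resistances in Ω):
  Node 1: (V_1 - 9)/20 + (V_1 - 0)/300 = 0
Collecting terms: 0.05333 × V_1 = 0.45  =>  V_1 = 8.438 V
V_th = V_1 - V_2 = 8.438 - 0 = 8.438 V
Step 2 — R_th: zero the source — replace V1 by a short circuit (node 2 merges into node 0) — and find the resistance seen between A (node 1) and B (node 0).
Reduce the network between node 1 (A) and node 0 (B) by series/parallel combination:
  Rp1 = R1 ‖ R2 (parallel, both between nodes 0 and 1) = 1/(1/20 + 1/300) = 18.75 Ω
R_th = 18.75 Ω

Final answer: V_th = 8.438 V, R_th = 18.75 Ω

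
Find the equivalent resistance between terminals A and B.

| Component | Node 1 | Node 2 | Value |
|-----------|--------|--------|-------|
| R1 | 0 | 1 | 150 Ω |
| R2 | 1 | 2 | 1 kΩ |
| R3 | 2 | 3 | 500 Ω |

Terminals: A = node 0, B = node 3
Reduce the network between node 0 (A) and node 3 (B) by series/parallel combination:
  Rs1 = R1 + R2 (series, joined only at node 1) = 150 + 1000 = 1150 Ω
  Rs2 = R3 + Rs1 (series, joined only at node 2) = 500 + 1150 = 1650 Ω
R_eq = 1.65 kΩ

Final answer: 1.65 kΩ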